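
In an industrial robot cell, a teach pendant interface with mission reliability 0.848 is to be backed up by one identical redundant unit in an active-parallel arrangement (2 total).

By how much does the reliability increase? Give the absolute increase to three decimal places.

R_before = 0.848
R_after = 1 − (1 − 0.848)^2 = 0.977
ΔR = 0.977 − 0.848 = 0.129

0.129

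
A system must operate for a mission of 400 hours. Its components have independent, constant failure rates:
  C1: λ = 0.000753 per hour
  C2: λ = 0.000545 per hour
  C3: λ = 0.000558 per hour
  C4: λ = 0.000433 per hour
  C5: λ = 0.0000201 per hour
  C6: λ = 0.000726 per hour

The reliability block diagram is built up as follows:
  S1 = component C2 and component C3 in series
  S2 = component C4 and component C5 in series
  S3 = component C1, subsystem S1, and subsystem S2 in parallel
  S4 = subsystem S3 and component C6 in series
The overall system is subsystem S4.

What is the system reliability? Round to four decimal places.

R(C1) = exp(−0.000753 × 400) = 0.739930
R(C2) = exp(−0.000545 × 400) = 0.804125
R(C3) = exp(−0.000558 × 400) = 0.799955
R(C4) = exp(−0.000433 × 400) = 0.840969
R(C5) = exp(−0.0000201 × 400) = 0.991992
R(C6) = exp(−0.000726 × 400) = 0.747964
Series (C2 and C3): 0.804125 × 0.799955 = 0.643264
Series (C4 and C5): 0.840969 × 0.991992 = 0.834235
Parallel (C1, [0.643264], and [0.834235]): 1 − (1 − 0.739930)(1 − 0.643264)(1 − 0.834235) = 0.984621
Series ([0.984621] and C6): 0.984621 × 0.747964 = 0.7365

0.7365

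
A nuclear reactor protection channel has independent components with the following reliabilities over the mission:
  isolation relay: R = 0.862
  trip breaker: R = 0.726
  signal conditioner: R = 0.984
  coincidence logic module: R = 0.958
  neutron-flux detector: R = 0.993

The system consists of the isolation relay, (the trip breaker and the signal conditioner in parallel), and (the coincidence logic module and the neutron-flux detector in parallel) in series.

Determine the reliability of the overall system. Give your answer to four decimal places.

Parallel (trip breaker and signal conditioner): 1 − (1 − 0.726000)(1 − 0.984000) = 0.995616
Parallel (coincidence logic module and neutron-flux detector): 1 − (1 − 0.958000)(1 − 0.993000) = 0.999706
Series (isolation relay, [0.995616], and [0.999706]): 0.862000 × 0.995616 × 0.999706 = 0.8580

0.8580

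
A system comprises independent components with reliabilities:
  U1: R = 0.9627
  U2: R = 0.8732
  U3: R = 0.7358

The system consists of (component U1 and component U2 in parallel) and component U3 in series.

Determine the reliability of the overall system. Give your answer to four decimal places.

0.7323

Parallel (U1 and U2): 1 − (1 − 0.962700)(1 − 0.873200) = 0.995270
Series ([0.995270] and U3): 0.995270 × 0.735800 = 0.7323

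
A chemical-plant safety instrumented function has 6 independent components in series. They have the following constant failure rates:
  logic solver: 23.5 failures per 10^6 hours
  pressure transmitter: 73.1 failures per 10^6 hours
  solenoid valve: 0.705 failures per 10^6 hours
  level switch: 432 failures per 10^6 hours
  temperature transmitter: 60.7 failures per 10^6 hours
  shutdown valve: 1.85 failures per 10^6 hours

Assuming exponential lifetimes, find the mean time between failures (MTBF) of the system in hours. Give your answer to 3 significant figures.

1690

Series of exponential components: λ_sys = Σ λ_i
λ_sys = 0.0000235 + 0.0000731 + 0.000000705 + 0.000432 + 0.0000607 + 0.00000185 = 5.9185e-04 /h
MTBF = 1 / λ_sys = 1690 h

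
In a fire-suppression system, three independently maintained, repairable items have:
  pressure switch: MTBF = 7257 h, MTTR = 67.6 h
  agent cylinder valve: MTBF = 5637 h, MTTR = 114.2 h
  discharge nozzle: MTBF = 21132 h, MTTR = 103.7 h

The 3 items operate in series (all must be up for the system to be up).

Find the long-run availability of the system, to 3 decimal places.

A(pressure switch) = MTBF/(MTBF+MTTR) = 7257/(7257+67.6) = 0.990771
A(agent cylinder valve) = MTBF/(MTBF+MTTR) = 5637/(5637+114.2) = 0.980143
A(discharge nozzle) = MTBF/(MTBF+MTTR) = 21132/(21132+103.7) = 0.995117
Series availability: 0.990771 × 0.980143 × 0.995117 = 0.966

0.966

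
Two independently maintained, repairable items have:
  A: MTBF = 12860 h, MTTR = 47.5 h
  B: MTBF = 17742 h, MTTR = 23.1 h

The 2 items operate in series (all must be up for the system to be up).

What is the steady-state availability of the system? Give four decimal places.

A(A) = MTBF/(MTBF+MTTR) = 12860/(12860+47.5) = 0.996320
A(B) = MTBF/(MTBF+MTTR) = 17742/(17742+23.1) = 0.998700
Series availability: 0.996320 × 0.998700 = 0.9950

0.9950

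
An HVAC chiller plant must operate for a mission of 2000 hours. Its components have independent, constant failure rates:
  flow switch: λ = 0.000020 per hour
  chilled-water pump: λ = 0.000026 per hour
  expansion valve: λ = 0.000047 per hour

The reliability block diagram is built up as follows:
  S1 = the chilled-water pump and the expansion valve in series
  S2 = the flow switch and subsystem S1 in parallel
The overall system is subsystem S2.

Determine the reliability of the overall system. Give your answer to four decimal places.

R(flow switch) = exp(−0.000020 × 2000) = 0.960789
R(chilled-water pump) = exp(−0.000026 × 2000) = 0.949329
R(expansion valve) = exp(−0.000047 × 2000) = 0.910283
Series (chilled-water pump and expansion valve): 0.949329 × 0.910283 = 0.864158
Parallel (flow switch and [0.864158]): 1 − (1 − 0.960789)(1 − 0.864158) = 0.9947

0.9947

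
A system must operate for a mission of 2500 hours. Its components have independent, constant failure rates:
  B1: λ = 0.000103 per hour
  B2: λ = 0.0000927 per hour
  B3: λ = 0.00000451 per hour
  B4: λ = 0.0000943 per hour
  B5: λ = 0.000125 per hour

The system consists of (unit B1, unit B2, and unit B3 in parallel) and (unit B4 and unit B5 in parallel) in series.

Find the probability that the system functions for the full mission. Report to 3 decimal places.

0.943

R(B1) = exp(−0.000103 × 2500) = 0.77298
R(B2) = exp(−0.0000927 × 2500) = 0.79314
R(B3) = exp(−0.00000451 × 2500) = 0.98879
R(B4) = exp(−0.0000943 × 2500) = 0.78998
R(B5) = exp(−0.000125 × 2500) = 0.73162
Parallel (B1, B2, and B3): 1 − (1 − 0.77298)(1 − 0.79314)(1 − 0.98879) = 0.99947
Parallel (B4 and B5): 1 − (1 − 0.78998)(1 − 0.73162) = 0.94363
Series ([0.99947] and [0.94363]): 0.99947 × 0.94363 = 0.943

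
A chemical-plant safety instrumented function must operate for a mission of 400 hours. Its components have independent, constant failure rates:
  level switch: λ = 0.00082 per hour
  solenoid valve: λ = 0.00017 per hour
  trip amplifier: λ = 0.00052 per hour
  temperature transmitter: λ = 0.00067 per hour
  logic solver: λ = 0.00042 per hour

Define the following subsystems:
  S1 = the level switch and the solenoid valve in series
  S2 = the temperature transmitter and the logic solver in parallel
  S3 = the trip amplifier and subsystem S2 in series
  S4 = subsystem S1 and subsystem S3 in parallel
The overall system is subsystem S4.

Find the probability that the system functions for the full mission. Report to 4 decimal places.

R(level switch) = exp(−0.00082 × 400) = 0.720363
R(solenoid valve) = exp(−0.00017 × 400) = 0.934260
R(trip amplifier) = exp(−0.00052 × 400) = 0.812207
R(temperature transmitter) = exp(−0.00067 × 400) = 0.764908
R(logic solver) = exp(−0.00042 × 400) = 0.845354
Series (level switch and solenoid valve): 0.720363 × 0.934260 = 0.673006
Parallel (temperature transmitter and logic solver): 1 − (1 − 0.764908)(1 − 0.845354) = 0.963644
Series (trip amplifier and [0.963644]): 0.812207 × 0.963644 = 0.782678
Parallel ([0.673006] and [0.782678]): 1 − (1 − 0.673006)(1 − 0.782678) = 0.9289

0.9289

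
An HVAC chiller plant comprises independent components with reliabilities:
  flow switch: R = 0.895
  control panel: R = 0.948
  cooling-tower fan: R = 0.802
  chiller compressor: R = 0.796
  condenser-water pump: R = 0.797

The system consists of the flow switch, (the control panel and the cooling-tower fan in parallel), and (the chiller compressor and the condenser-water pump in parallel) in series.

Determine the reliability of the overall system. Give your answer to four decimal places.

0.8491

Parallel (control panel and cooling-tower fan): 1 − (1 − 0.948000)(1 − 0.802000) = 0.989704
Parallel (chiller compressor and condenser-water pump): 1 − (1 − 0.796000)(1 − 0.797000) = 0.958588
Series (flow switch, [0.989704], and [0.958588]): 0.895000 × 0.989704 × 0.958588 = 0.8491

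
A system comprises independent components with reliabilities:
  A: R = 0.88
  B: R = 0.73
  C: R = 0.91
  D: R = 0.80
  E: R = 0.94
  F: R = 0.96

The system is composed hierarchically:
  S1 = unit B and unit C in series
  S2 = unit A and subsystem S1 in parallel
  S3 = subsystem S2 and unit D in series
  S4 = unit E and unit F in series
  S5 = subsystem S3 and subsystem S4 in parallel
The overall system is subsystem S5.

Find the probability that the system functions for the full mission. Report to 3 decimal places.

0.977

Series (B and C): 0.73000 × 0.91000 = 0.66430
Parallel (A and [0.66430]): 1 − (1 − 0.88000)(1 − 0.66430) = 0.95972
Series ([0.95972] and D): 0.95972 × 0.80000 = 0.76778
Series (E and F): 0.94000 × 0.96000 = 0.90240
Parallel ([0.76778] and [0.90240]): 1 − (1 − 0.76778)(1 − 0.90240) = 0.977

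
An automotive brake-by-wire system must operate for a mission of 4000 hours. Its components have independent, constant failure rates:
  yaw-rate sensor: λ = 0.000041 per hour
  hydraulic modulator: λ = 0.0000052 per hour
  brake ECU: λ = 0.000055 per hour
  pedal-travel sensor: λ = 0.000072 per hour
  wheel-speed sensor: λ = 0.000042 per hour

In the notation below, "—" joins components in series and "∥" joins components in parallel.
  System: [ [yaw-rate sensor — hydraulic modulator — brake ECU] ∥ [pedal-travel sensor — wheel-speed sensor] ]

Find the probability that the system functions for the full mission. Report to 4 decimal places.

0.8781

R(yaw-rate sensor) = exp(−0.000041 × 4000) = 0.848742
R(hydraulic modulator) = exp(−0.0000052 × 4000) = 0.979415
R(brake ECU) = exp(−0.000055 × 4000) = 0.802519
R(pedal-travel sensor) = exp(−0.000072 × 4000) = 0.749762
R(wheel-speed sensor) = exp(−0.000042 × 4000) = 0.845354
Series (yaw-rate sensor, hydraulic modulator, and brake ECU): 0.848742 × 0.979415 × 0.802519 = 0.667110
Series (pedal-travel sensor and wheel-speed sensor): 0.749762 × 0.845354 = 0.633814
Parallel ([0.667110] and [0.633814]): 1 − (1 − 0.667110)(1 − 0.633814) = 0.8781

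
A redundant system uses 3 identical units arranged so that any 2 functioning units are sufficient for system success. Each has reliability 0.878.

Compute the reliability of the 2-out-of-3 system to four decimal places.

R = Σ_{i=2}^{3} C(3,i) p^i (1−p)^{3−i} with p = 0.878
C(3,2)·0.878^2·0.122^1 = 0.282144
C(3,3)·0.878^3·0.122^0 = 0.676836
Sum = 0.9590

0.9590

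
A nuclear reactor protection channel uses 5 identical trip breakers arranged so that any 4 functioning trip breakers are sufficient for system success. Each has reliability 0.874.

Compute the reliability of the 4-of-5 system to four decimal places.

R = Σ_{i=4}^{5} C(5,i) p^i (1−p)^{5−i} with p = 0.874
C(5,4)·0.874^4·0.126^1 = 0.367609
C(5,5)·0.874^5·0.126^0 = 0.509985
Sum = 0.8776

0.8776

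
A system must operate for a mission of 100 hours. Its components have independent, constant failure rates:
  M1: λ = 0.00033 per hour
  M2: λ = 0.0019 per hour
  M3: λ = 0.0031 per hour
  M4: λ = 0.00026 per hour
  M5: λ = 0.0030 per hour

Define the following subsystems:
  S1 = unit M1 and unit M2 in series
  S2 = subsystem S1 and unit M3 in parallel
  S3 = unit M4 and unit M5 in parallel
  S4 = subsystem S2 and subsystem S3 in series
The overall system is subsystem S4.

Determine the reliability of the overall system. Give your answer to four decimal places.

0.9404

R(M1) = exp(−0.00033 × 100) = 0.967539
R(M2) = exp(−0.0019 × 100) = 0.826959
R(M3) = exp(−0.0031 × 100) = 0.733447
R(M4) = exp(−0.00026 × 100) = 0.974335
R(M5) = exp(−0.0030 × 100) = 0.740818
Series (M1 and M2): 0.967539 × 0.826959 = 0.800115
Parallel ([0.800115] and M3): 1 − (1 − 0.800115)(1 − 0.733447) = 0.946720
Parallel (M4 and M5): 1 − (1 − 0.974335)(1 − 0.740818) = 0.993348
Series ([0.946720] and [0.993348]): 0.946720 × 0.993348 = 0.9404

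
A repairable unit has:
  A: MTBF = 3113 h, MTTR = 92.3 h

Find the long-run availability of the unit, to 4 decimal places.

A(A) = MTBF/(MTBF+MTTR) = 3113/(3113+92.3) = 0.9712

0.9712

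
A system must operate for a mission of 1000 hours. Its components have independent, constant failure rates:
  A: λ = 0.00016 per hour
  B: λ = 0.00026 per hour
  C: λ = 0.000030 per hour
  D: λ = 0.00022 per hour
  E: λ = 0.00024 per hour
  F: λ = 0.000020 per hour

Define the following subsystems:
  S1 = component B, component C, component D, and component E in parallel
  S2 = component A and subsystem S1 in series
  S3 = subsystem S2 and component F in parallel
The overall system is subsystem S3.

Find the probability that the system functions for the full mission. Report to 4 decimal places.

R(A) = exp(−0.00016 × 1000) = 0.852144
R(B) = exp(−0.00026 × 1000) = 0.771052
R(C) = exp(−0.000030 × 1000) = 0.970446
R(D) = exp(−0.00022 × 1000) = 0.802519
R(E) = exp(−0.00024 × 1000) = 0.786628
R(F) = exp(−0.000020 × 1000) = 0.980199
Parallel (B, C, D, and E): 1 − (1 − 0.771052)(1 − 0.970446)(1 − 0.802519)(1 − 0.786628) = 0.999715
Series (A and [0.999715]): 0.852144 × 0.999715 = 0.851901
Parallel ([0.851901] and F): 1 − (1 − 0.851901)(1 − 0.980199) = 0.9971

0.9971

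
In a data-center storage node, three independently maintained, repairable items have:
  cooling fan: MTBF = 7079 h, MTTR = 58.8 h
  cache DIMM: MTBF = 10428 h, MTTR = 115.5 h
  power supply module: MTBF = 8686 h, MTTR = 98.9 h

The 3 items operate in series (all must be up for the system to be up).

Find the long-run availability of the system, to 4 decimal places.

0.9699

A(cooling fan) = MTBF/(MTBF+MTTR) = 7079/(7079+58.8) = 0.991762
A(cache DIMM) = MTBF/(MTBF+MTTR) = 10428/(10428+115.5) = 0.989045
A(power supply module) = MTBF/(MTBF+MTTR) = 8686/(8686+98.9) = 0.988742
Series availability: 0.991762 × 0.989045 × 0.988742 = 0.9699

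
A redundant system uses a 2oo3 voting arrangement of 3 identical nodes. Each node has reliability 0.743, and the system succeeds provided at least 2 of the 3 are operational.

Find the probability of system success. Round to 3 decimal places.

0.836

R = Σ_{i=2}^{3} C(3,i) p^i (1−p)^{3−i} with p = 0.743
C(3,2)·0.743^2·0.257^1 = 0.42563
C(3,3)·0.743^3·0.257^0 = 0.41017
Sum = 0.836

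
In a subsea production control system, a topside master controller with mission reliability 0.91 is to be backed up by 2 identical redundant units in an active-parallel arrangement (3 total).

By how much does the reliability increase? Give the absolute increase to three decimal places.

R_before = 0.91
R_after = 1 − (1 − 0.91)^3 = 0.999
ΔR = 0.999 − 0.91 = 0.089

0.089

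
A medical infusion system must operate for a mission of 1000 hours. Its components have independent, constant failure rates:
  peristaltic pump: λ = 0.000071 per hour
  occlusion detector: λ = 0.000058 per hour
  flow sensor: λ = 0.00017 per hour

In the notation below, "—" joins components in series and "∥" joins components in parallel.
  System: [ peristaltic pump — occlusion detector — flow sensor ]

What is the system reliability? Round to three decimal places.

R(peristaltic pump) = exp(−0.000071 × 1000) = 0.93146
R(occlusion detector) = exp(−0.000058 × 1000) = 0.94365
R(flow sensor) = exp(−0.00017 × 1000) = 0.84366
Series (peristaltic pump, occlusion detector, and flow sensor): 0.93146 × 0.94365 × 0.84366 = 0.742

0.742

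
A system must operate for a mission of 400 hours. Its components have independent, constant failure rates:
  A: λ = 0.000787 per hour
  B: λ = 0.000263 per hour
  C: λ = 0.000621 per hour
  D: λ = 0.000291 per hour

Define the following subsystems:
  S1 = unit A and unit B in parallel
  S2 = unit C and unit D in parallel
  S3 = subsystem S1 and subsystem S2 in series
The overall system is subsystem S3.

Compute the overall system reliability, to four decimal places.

0.9495

R(A) = exp(−0.000787 × 400) = 0.729935
R(B) = exp(−0.000263 × 400) = 0.900144
R(C) = exp(−0.000621 × 400) = 0.780048
R(D) = exp(−0.000291 × 400) = 0.890119
Parallel (A and B): 1 − (1 − 0.729935)(1 − 0.900144) = 0.973032
Parallel (C and D): 1 − (1 − 0.780048)(1 − 0.890119) = 0.975831
Series ([0.973032] and [0.975831]): 0.973032 × 0.975831 = 0.9495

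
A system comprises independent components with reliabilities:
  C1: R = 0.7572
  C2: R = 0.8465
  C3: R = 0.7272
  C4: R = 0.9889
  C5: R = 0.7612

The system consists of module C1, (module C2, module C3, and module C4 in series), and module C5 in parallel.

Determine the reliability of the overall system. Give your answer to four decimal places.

Series (C2, C3, and C4): 0.846500 × 0.727200 × 0.988900 = 0.608742
Parallel (C1, [0.608742], and C5): 1 − (1 − 0.757200)(1 − 0.608742)(1 − 0.761200) = 0.9773

0.9773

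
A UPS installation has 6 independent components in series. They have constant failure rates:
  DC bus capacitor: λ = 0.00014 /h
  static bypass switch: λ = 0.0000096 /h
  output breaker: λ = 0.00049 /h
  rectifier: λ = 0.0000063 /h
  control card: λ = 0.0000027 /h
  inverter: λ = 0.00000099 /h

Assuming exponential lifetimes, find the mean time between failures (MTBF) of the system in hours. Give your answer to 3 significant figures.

1540

Series of exponential components: λ_sys = Σ λ_i
λ_sys = 0.00014 + 0.0000096 + 0.00049 + 0.0000063 + 0.0000027 + 0.00000099 = 6.4959e-04 /h
MTBF = 1 / λ_sys = 1540 h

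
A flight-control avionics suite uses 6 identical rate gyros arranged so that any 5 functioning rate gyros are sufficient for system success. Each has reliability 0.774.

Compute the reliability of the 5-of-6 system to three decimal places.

0.592

R = Σ_{i=5}^{6} C(6,i) p^i (1−p)^{6−i} with p = 0.774
C(6,5)·0.774^5·0.226^1 = 0.37667
C(6,6)·0.774^6·0.226^0 = 0.21500
Sum = 0.592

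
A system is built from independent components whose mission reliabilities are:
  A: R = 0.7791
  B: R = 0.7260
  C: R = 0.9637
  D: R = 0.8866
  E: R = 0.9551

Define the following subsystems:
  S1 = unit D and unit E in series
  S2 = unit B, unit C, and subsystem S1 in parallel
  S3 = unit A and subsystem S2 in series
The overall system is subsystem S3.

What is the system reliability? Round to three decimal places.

Series (D and E): 0.88660 × 0.95510 = 0.84679
Parallel (B, C, and [0.84679]): 1 − (1 − 0.72600)(1 − 0.96370)(1 − 0.84679) = 0.99848
Series (A and [0.99848]): 0.77910 × 0.99848 = 0.778

0.778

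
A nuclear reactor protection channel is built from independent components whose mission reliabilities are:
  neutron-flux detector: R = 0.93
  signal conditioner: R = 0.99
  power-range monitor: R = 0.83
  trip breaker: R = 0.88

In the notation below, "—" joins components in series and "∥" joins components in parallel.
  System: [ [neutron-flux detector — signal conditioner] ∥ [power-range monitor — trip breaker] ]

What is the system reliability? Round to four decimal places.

Series (neutron-flux detector and signal conditioner): 0.930000 × 0.990000 = 0.920700
Series (power-range monitor and trip breaker): 0.830000 × 0.880000 = 0.730400
Parallel ([0.920700] and [0.730400]): 1 − (1 − 0.920700)(1 − 0.730400) = 0.9786

0.9786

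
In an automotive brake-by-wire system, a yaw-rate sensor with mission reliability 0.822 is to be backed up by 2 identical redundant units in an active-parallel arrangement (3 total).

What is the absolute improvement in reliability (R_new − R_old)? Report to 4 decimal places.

0.1724

R_before = 0.822
R_after = 1 − (1 − 0.822)^3 = 0.9944
ΔR = 0.9944 − 0.822 = 0.1724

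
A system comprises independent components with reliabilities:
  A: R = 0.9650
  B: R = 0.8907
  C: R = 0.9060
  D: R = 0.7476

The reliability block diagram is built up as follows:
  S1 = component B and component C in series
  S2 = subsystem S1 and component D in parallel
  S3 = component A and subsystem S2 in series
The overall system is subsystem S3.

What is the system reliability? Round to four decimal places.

Series (B and C): 0.890700 × 0.906000 = 0.806974
Parallel ([0.806974] and D): 1 − (1 − 0.806974)(1 − 0.747600) = 0.951280
Series (A and [0.951280]): 0.965000 × 0.951280 = 0.9180

0.9180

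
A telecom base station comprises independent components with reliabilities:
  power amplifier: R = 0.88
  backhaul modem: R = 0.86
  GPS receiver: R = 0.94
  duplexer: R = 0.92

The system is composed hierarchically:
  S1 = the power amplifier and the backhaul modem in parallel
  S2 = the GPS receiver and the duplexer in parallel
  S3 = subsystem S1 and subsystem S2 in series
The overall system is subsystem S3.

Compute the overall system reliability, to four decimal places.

0.9785

Parallel (power amplifier and backhaul modem): 1 − (1 − 0.880000)(1 − 0.860000) = 0.983200
Parallel (GPS receiver and duplexer): 1 − (1 − 0.940000)(1 − 0.920000) = 0.995200
Series ([0.983200] and [0.995200]): 0.983200 × 0.995200 = 0.9785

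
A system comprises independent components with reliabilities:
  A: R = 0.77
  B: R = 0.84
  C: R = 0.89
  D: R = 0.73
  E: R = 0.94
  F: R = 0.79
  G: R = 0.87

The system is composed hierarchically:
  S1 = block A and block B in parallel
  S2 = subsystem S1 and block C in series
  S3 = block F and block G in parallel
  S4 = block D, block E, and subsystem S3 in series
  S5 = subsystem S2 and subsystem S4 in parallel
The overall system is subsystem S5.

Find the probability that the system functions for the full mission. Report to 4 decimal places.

Parallel (A and B): 1 − (1 − 0.770000)(1 − 0.840000) = 0.963200
Series ([0.963200] and C): 0.963200 × 0.890000 = 0.857248
Parallel (F and G): 1 − (1 − 0.790000)(1 − 0.870000) = 0.972700
Series (D, E, and [0.972700]): 0.730000 × 0.940000 × 0.972700 = 0.667467
Parallel ([0.857248] and [0.667467]): 1 − (1 − 0.857248)(1 − 0.667467) = 0.9525

0.9525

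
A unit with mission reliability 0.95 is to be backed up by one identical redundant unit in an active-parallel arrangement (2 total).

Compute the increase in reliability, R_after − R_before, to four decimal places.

0.0475

R_before = 0.95
R_after = 1 − (1 − 0.95)^2 = 0.9975
ΔR = 0.9975 − 0.95 = 0.0475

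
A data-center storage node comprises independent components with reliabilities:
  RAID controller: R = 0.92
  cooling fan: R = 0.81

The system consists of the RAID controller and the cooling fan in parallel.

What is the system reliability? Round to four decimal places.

Parallel (RAID controller and cooling fan): 1 − (1 − 0.920000)(1 − 0.810000) = 0.9848

0.9848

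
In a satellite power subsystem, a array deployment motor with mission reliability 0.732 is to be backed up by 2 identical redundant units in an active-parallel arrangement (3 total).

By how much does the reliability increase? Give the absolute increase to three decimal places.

0.249

R_before = 0.732
R_after = 1 − (1 − 0.732)^3 = 0.981
ΔR = 0.981 − 0.732 = 0.249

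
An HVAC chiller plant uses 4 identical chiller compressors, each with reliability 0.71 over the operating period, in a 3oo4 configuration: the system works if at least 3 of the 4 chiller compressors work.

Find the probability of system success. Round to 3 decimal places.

R = Σ_{i=3}^{4} C(4,i) p^i (1−p)^{4−i} with p = 0.71
C(4,3)·0.71^3·0.29^1 = 0.41518
C(4,4)·0.71^4·0.29^0 = 0.25412
Sum = 0.669

0.669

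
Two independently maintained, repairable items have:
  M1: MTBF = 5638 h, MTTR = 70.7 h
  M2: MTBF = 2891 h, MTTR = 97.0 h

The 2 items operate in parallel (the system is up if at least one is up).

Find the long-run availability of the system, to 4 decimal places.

A(M1) = MTBF/(MTBF+MTTR) = 5638/(5638+70.7) = 0.987615
A(M2) = MTBF/(MTBF+MTTR) = 2891/(2891+97.0) = 0.967537
Parallel availability: 1 − (1 − 0.987615)(1 − 0.967537) = 0.9996

0.9996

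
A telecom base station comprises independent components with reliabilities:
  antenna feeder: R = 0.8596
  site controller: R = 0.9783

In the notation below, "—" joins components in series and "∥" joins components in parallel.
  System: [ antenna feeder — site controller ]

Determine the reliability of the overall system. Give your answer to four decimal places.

Series (antenna feeder and site controller): 0.859600 × 0.978300 = 0.8409

0.8409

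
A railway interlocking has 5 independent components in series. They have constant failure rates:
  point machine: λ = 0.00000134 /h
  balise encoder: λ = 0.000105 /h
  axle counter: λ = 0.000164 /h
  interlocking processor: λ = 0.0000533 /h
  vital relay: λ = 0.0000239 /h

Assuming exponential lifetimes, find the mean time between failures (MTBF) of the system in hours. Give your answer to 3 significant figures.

2880

Series of exponential components: λ_sys = Σ λ_i
λ_sys = 0.00000134 + 0.000105 + 0.000164 + 0.0000533 + 0.0000239 = 3.4754e-04 /h
MTBF = 1 / λ_sys = 2880 h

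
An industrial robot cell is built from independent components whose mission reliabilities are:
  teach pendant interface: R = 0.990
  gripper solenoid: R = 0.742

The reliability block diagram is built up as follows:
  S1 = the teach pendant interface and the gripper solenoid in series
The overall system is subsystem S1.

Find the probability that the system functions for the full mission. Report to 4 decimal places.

Series (teach pendant interface and gripper solenoid): 0.990000 × 0.742000 = 0.7346

0.7346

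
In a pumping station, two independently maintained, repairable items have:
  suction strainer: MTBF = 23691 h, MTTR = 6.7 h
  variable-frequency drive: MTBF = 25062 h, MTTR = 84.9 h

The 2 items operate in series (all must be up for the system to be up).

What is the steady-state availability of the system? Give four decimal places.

A(suction strainer) = MTBF/(MTBF+MTTR) = 23691/(23691+6.7) = 0.999717
A(variable-frequency drive) = MTBF/(MTBF+MTTR) = 25062/(25062+84.9) = 0.996624
Series availability: 0.999717 × 0.996624 = 0.9963

0.9963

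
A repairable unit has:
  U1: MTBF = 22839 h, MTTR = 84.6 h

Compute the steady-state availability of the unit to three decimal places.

A(U1) = MTBF/(MTBF+MTTR) = 22839/(22839+84.6) = 0.996

0.996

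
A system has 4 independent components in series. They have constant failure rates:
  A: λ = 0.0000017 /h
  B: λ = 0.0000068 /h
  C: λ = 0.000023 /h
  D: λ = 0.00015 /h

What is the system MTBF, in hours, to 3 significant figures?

5510

Series of exponential components: λ_sys = Σ λ_i
λ_sys = 0.0000017 + 0.0000068 + 0.000023 + 0.00015 = 1.8150e-04 /h
MTBF = 1 / λ_sys = 5510 h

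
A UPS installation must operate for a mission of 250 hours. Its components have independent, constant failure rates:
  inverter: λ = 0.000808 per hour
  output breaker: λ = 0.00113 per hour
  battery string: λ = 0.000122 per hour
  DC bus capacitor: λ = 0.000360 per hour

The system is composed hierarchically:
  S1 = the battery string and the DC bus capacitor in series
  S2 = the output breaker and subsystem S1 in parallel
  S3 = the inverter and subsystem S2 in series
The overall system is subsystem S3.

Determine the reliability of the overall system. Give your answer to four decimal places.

0.7943

R(inverter) = exp(−0.000808 × 250) = 0.817095
R(output breaker) = exp(−0.00113 × 250) = 0.753897
R(battery string) = exp(−0.000122 × 250) = 0.969960
R(DC bus capacitor) = exp(−0.000360 × 250) = 0.913931
Series (battery string and DC bus capacitor): 0.969960 × 0.913931 = 0.886477
Parallel (output breaker and [0.886477]): 1 − (1 − 0.753897)(1 − 0.886477) = 0.972062
Series (inverter and [0.972062]): 0.817095 × 0.972062 = 0.7943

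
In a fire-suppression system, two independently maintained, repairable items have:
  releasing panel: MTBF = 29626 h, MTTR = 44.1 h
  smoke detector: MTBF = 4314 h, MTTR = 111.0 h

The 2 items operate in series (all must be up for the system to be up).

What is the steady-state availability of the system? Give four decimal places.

A(releasing panel) = MTBF/(MTBF+MTTR) = 29626/(29626+44.1) = 0.998514
A(smoke detector) = MTBF/(MTBF+MTTR) = 4314/(4314+111.0) = 0.974915
Series availability: 0.998514 × 0.974915 = 0.9735

0.9735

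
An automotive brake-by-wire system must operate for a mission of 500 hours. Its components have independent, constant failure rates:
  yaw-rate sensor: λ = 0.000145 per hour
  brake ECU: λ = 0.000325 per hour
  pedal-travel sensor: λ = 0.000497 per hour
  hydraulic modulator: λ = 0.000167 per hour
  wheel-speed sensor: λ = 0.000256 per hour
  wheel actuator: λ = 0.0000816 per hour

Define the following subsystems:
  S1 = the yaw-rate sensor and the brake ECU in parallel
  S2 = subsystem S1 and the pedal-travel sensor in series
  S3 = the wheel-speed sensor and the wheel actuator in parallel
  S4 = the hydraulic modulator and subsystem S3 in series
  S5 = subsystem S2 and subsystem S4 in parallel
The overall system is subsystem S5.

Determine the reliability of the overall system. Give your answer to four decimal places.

0.9807

R(yaw-rate sensor) = exp(−0.000145 × 500) = 0.930066
R(brake ECU) = exp(−0.000325 × 500) = 0.850016
R(pedal-travel sensor) = exp(−0.000497 × 500) = 0.779970
R(hydraulic modulator) = exp(−0.000167 × 500) = 0.919891
R(wheel-speed sensor) = exp(−0.000256 × 500) = 0.879853
R(wheel actuator) = exp(−0.0000816 × 500) = 0.960021
Parallel (yaw-rate sensor and brake ECU): 1 − (1 − 0.930066)(1 − 0.850016) = 0.989511
Series ([0.989511] and pedal-travel sensor): 0.989511 × 0.779970 = 0.771789
Parallel (wheel-speed sensor and wheel actuator): 1 − (1 − 0.879853)(1 − 0.960021) = 0.995197
Series (hydraulic modulator and [0.995197]): 0.919891 × 0.995197 = 0.915473
Parallel ([0.771789] and [0.915473]): 1 − (1 − 0.771789)(1 − 0.915473) = 0.9807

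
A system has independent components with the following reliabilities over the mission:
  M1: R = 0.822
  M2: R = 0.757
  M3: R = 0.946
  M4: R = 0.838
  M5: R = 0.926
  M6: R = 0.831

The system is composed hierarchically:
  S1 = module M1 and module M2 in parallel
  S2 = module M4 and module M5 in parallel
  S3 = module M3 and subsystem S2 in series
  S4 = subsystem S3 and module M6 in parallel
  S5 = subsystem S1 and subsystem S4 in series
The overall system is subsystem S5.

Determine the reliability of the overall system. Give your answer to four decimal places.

0.9462

Parallel (M1 and M2): 1 − (1 − 0.822000)(1 − 0.757000) = 0.956746
Parallel (M4 and M5): 1 − (1 − 0.838000)(1 − 0.926000) = 0.988012
Series (M3 and [0.988012]): 0.946000 × 0.988012 = 0.934659
Parallel ([0.934659] and M6): 1 − (1 − 0.934659)(1 − 0.831000) = 0.988957
Series ([0.956746] and [0.988957]): 0.956746 × 0.988957 = 0.9462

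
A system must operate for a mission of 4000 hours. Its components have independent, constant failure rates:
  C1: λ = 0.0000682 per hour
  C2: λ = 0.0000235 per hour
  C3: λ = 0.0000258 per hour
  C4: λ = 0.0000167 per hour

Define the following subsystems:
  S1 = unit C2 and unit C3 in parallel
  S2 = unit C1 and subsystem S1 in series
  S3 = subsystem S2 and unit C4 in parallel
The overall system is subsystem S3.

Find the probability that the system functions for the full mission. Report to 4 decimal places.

R(C1) = exp(−0.0000682 × 4000) = 0.761245
R(C2) = exp(−0.0000235 × 4000) = 0.910283
R(C3) = exp(−0.0000258 × 4000) = 0.901947
R(C4) = exp(−0.0000167 × 4000) = 0.935382
Parallel (C2 and C3): 1 − (1 − 0.910283)(1 − 0.901947) = 0.991203
Series (C1 and [0.991203]): 0.761245 × 0.991203 = 0.754548
Parallel ([0.754548] and C4): 1 − (1 − 0.754548)(1 − 0.935382) = 0.9841

0.9841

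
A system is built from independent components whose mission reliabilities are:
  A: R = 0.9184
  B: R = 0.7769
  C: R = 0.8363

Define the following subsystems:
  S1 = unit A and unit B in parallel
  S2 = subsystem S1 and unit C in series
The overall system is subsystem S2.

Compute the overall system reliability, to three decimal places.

Parallel (A and B): 1 − (1 − 0.91840)(1 − 0.77690) = 0.98180
Series ([0.98180] and C): 0.98180 × 0.83630 = 0.821

0.821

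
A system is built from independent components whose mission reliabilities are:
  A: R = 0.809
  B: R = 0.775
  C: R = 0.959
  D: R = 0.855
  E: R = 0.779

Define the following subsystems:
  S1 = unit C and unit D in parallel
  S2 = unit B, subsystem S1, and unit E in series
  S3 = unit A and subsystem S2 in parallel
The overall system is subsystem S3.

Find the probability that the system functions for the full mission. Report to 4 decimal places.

Parallel (C and D): 1 − (1 − 0.959000)(1 − 0.855000) = 0.994055
Series (B, [0.994055], and E): 0.775000 × 0.994055 × 0.779000 = 0.600136
Parallel (A and [0.600136]): 1 − (1 − 0.809000)(1 − 0.600136) = 0.9236

0.9236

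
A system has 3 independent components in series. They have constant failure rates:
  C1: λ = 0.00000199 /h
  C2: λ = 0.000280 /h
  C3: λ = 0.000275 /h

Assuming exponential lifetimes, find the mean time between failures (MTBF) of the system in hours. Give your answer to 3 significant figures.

Series of exponential components: λ_sys = Σ λ_i
λ_sys = 0.00000199 + 0.000280 + 0.000275 = 5.5699e-04 /h
MTBF = 1 / λ_sys = 1800 h

1800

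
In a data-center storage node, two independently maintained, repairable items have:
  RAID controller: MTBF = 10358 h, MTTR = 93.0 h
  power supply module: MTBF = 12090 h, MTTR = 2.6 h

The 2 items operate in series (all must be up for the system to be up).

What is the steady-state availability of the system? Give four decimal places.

A(RAID controller) = MTBF/(MTBF+MTTR) = 10358/(10358+93.0) = 0.991101
A(power supply module) = MTBF/(MTBF+MTTR) = 12090/(12090+2.6) = 0.999785
Series availability: 0.991101 × 0.999785 = 0.9909

0.9909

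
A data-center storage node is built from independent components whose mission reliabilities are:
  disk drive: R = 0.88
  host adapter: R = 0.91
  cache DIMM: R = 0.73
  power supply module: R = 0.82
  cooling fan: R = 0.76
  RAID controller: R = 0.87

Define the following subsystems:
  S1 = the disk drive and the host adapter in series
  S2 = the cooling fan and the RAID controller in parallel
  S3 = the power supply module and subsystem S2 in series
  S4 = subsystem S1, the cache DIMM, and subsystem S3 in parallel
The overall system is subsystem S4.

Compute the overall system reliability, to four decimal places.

Series (disk drive and host adapter): 0.880000 × 0.910000 = 0.800800
Parallel (cooling fan and RAID controller): 1 − (1 − 0.760000)(1 − 0.870000) = 0.968800
Series (power supply module and [0.968800]): 0.820000 × 0.968800 = 0.794416
Parallel ([0.800800], cache DIMM, and [0.794416]): 1 − (1 − 0.800800)(1 − 0.730000)(1 − 0.794416) = 0.9889

0.9889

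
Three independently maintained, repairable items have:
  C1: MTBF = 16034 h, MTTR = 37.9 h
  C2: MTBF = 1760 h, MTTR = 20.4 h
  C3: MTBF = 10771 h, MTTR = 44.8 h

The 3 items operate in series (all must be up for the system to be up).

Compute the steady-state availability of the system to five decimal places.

A(C1) = MTBF/(MTBF+MTTR) = 16034/(16034+37.9) = 0.997642
A(C2) = MTBF/(MTBF+MTTR) = 1760/(1760+20.4) = 0.988542
A(C3) = MTBF/(MTBF+MTTR) = 10771/(10771+44.8) = 0.995858
Series availability: 0.997642 × 0.988542 × 0.995858 = 0.98213

0.98213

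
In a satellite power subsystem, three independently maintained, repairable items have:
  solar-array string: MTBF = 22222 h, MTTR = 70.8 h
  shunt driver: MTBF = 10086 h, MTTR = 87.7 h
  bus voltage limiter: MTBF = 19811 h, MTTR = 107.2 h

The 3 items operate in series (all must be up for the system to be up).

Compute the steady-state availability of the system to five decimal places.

A(solar-array string) = MTBF/(MTBF+MTTR) = 22222/(22222+70.8) = 0.996824
A(shunt driver) = MTBF/(MTBF+MTTR) = 10086/(10086+87.7) = 0.991380
A(bus voltage limiter) = MTBF/(MTBF+MTTR) = 19811/(19811+107.2) = 0.994618
Series availability: 0.996824 × 0.991380 × 0.994618 = 0.98291

0.98291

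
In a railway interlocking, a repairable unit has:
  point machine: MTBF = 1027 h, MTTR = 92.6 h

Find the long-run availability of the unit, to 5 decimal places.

0.91729

A(point machine) = MTBF/(MTBF+MTTR) = 1027/(1027+92.6) = 0.91729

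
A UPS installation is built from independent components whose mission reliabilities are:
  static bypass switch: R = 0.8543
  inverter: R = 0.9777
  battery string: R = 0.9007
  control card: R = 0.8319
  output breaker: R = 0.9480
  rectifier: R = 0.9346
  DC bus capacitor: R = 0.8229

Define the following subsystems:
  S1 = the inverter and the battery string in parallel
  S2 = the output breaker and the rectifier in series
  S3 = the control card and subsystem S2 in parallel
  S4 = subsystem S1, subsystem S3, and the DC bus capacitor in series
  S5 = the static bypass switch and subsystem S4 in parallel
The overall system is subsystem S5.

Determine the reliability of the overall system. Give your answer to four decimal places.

Parallel (inverter and battery string): 1 − (1 − 0.977700)(1 − 0.900700) = 0.997786
Series (output breaker and rectifier): 0.948000 × 0.934600 = 0.886001
Parallel (control card and [0.886001]): 1 − (1 − 0.831900)(1 − 0.886001) = 0.980837
Series ([0.997786], [0.980837], and DC bus capacitor): 0.997786 × 0.980837 × 0.822900 = 0.805344
Parallel (static bypass switch and [0.805344]): 1 − (1 − 0.854300)(1 − 0.805344) = 0.9716

0.9716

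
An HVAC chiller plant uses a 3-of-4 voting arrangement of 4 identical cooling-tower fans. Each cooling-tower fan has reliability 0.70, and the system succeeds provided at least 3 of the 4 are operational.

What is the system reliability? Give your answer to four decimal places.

0.6517

R = Σ_{i=3}^{4} C(4,i) p^i (1−p)^{4−i} with p = 0.70
C(4,3)·0.70^3·0.30^1 = 0.411600
C(4,4)·0.70^4·0.30^0 = 0.240100
Sum = 0.6517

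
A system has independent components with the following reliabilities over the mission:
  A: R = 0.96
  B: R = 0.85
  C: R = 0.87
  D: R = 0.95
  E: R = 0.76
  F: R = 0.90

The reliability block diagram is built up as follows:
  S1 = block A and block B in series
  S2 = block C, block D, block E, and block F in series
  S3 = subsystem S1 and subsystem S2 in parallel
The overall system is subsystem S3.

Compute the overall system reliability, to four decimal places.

0.9200

Series (A and B): 0.960000 × 0.850000 = 0.816000
Series (C, D, E, and F): 0.870000 × 0.950000 × 0.760000 × 0.900000 = 0.565326
Parallel ([0.816000] and [0.565326]): 1 − (1 − 0.816000)(1 − 0.565326) = 0.9200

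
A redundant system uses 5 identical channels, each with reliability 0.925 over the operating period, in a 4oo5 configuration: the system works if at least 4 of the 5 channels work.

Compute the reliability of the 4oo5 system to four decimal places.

0.9517

R = Σ_{i=4}^{5} C(5,i) p^i (1−p)^{5−i} with p = 0.925
C(5,4)·0.925^4·0.075^1 = 0.274535
C(5,5)·0.925^5·0.075^0 = 0.677187
Sum = 0.9517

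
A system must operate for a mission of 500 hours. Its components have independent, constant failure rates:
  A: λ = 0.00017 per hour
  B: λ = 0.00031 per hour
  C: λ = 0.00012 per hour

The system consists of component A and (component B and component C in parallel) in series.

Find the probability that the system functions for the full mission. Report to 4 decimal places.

R(A) = exp(−0.00017 × 500) = 0.918512
R(B) = exp(−0.00031 × 500) = 0.856415
R(C) = exp(−0.00012 × 500) = 0.941765
Parallel (B and C): 1 − (1 − 0.856415)(1 − 0.941765) = 0.991638
Series (A and [0.991638]): 0.918512 × 0.991638 = 0.9108

0.9108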